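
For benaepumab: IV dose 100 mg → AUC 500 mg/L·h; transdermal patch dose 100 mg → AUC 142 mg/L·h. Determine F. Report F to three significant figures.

F = (AUC_ev / D_ev) / (AUC_iv / D_iv)
  = (142/100) / (500/100)
  = 1.42 / 5 = 0.2840

F = 0.284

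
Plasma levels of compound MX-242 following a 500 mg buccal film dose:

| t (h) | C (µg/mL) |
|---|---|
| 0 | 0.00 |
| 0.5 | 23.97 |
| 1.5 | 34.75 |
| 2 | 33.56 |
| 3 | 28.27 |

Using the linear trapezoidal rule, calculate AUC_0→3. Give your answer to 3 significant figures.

Trapezoidal AUC_0→3:
  [0→0.5]: (0.00+23.97)/2 × 0.5 = 5.9925
  [0.5→1.5]: (23.97+34.75)/2 × 1 = 29.36
  [1.5→2]: (34.75+33.56)/2 × 0.5 = 17.0775
  [2→3]: (33.56+28.27)/2 × 1 = 30.915
  Sum = 83.345 µg/mL·h

AUC = 83.3 µg/mL·h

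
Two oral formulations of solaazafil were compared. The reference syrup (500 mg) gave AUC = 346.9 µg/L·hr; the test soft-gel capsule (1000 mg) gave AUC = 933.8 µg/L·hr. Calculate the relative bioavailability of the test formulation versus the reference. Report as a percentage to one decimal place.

F_rel = 134.6%

F_rel = (AUC_test/D_test) / (AUC_ref/D_ref)
      = (933.8/1000) / (346.9/500)
      = 0.9338 / 0.6938 = 1.3459 = 134.59%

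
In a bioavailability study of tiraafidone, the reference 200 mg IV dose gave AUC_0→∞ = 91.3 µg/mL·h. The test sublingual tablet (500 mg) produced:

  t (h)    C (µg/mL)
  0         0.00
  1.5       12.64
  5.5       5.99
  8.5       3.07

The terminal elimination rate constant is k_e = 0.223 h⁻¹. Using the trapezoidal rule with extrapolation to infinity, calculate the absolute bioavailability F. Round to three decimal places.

F = 0.325

Trapezoidal AUC_0→8.5 (sublingual tablet):
  [0→1.5]: (0.00+12.64)/2 × 1.5 = 9.48
  [1.5→5.5]: (12.64+5.99)/2 × 4 = 37.26
  [5.5→8.5]: (5.99+3.07)/2 × 3 = 13.59
  Sum = 60.33 µg/mL·h
Tail: C_last/k_e = 3.07/0.223 = 13.767
AUC_0→∞ (sublingual tablet) = 60.33 + 13.767 = 74.097 µg/mL·h
F = (AUC_ev/D_ev)/(AUC_iv/D_iv) = (74.097/500)/(91.3/200) = 0.148194/0.4565 = 0.3246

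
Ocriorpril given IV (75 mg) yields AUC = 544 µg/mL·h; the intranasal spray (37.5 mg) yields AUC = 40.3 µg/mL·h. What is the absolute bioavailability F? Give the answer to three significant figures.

F = 0.148

F = (AUC_ev / D_ev) / (AUC_iv / D_iv)
  = (40.3/37.5) / (544/75)
  = 1.07467 / 7.25333 = 0.1482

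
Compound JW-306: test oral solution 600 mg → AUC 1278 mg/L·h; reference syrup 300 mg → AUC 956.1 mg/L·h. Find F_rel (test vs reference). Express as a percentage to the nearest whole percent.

F_rel = 67%

F_rel = (AUC_test/D_test) / (AUC_ref/D_ref)
      = (1278/600) / (956.1/300)
      = 2.13 / 3.187 = 0.6683 = 66.83%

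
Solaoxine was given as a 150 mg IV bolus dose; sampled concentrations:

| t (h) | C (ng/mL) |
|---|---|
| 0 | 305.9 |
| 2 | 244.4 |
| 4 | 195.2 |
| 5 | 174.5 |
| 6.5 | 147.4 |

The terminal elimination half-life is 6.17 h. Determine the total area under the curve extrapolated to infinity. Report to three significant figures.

Trapezoidal AUC_0→6.5:
  [0→2]: (305.9+244.4)/2 × 2 = 550.3
  [2→4]: (244.4+195.2)/2 × 2 = 439.6
  [4→5]: (195.2+174.5)/2 × 1 = 184.85
  [5→6.5]: (174.5+147.4)/2 × 1.5 = 241.425
  Sum = 1416.175 ng/mL·h
k_e = ln2 / t½ = 0.693147 / 6.17 = 0.1123 h^-1
Extrapolated tail: C_last / k_e = 147.4 / 0.1123 = 1312.556
AUC_0→∞ = 1416.175 + 1312.556 = 2728.731 ng/mL·h

AUC = 2730 ng/mL·h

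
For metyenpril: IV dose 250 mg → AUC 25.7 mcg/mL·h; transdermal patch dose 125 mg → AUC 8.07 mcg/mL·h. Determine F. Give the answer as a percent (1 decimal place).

F = (AUC_ev / D_ev) / (AUC_iv / D_iv)
  = (8.07/125) / (25.7/250)
  = 0.06456 / 0.1028 = 0.6280
  = 62.80%

F = 62.8%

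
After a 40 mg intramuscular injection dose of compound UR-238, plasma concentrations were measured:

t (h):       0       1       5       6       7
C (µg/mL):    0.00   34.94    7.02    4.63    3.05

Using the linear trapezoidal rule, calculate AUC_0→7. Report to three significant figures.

Trapezoidal AUC_0→7:
  [0→1]: (0.00+34.94)/2 × 1 = 17.47
  [1→5]: (34.94+7.02)/2 × 4 = 83.92
  [5→6]: (7.02+4.63)/2 × 1 = 5.825
  [6→7]: (4.63+3.05)/2 × 1 = 3.84
  Sum = 111.055 µg/mL·h

AUC = 111 µg/mL·h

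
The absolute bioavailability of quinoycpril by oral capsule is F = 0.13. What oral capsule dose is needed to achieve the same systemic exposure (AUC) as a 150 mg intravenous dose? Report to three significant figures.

For equal systemic exposure: F × D_ev = D_iv
D_ev = D_iv / F = 150 / 0.13 = 1153.85 mg

D_oral = 1150 mg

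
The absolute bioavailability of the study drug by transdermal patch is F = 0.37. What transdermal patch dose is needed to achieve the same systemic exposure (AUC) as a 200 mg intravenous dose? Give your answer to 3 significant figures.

For equal systemic exposure: F × D_ev = D_iv
D_ev = D_iv / F = 200 / 0.37 = 540.541 mg

D_transdermal = 541 mg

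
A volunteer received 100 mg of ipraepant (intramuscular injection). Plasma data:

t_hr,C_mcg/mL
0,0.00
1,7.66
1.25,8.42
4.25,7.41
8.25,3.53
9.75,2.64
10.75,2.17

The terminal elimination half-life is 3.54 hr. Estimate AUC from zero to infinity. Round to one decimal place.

AUC = 69.6 mcg/mL·hr

Trapezoidal AUC_0→10.75:
  [0→1]: (0.00+7.66)/2 × 1 = 3.83
  [1→1.25]: (7.66+8.42)/2 × 0.25 = 2.01
  [1.25→4.25]: (8.42+7.41)/2 × 3 = 23.745
  [4.25→8.25]: (7.41+3.53)/2 × 4 = 21.88
  [8.25→9.75]: (3.53+2.64)/2 × 1.5 = 4.6275
  [9.75→10.75]: (2.64+2.17)/2 × 1 = 2.405
  Sum = 58.4975 mcg/mL·hr
k_e = ln2 / t½ = 0.693147 / 3.54 = 0.1958 hr^-1
Extrapolated tail: C_last / k_e = 2.17 / 0.1958 = 11.083
AUC_0→∞ = 58.4975 + 11.083 = 69.5805 mcg/mL·hr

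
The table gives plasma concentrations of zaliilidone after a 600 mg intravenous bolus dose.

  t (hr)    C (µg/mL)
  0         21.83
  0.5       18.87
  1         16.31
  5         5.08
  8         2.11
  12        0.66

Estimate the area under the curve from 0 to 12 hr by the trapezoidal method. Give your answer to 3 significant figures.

AUC = 78.1 µg/mL·hr

Trapezoidal AUC_0→12:
  [0→0.5]: (21.83+18.87)/2 × 0.5 = 10.175
  [0.5→1]: (18.87+16.31)/2 × 0.5 = 8.795
  [1→5]: (16.31+5.08)/2 × 4 = 42.78
  [5→8]: (5.08+2.11)/2 × 3 = 10.785
  [8→12]: (2.11+0.66)/2 × 4 = 5.54
  Sum = 78.075 µg/mL·hr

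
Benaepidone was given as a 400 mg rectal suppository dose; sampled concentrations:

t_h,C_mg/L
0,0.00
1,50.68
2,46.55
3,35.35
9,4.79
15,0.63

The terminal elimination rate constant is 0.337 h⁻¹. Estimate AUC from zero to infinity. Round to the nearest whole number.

AUC = 253 mg/L·h

Trapezoidal AUC_0→15:
  [0→1]: (0.00+50.68)/2 × 1 = 25.34
  [1→2]: (50.68+46.55)/2 × 1 = 48.615
  [2→3]: (46.55+35.35)/2 × 1 = 40.95
  [3→9]: (35.35+4.79)/2 × 6 = 120.42
  [9→15]: (4.79+0.63)/2 × 6 = 16.26
  Sum = 251.585 mg/L·h
Extrapolated tail: C_last / k_e = 0.63 / 0.337 = 1.869
AUC_0→∞ = 251.585 + 1.869 = 253.454 mg/L·h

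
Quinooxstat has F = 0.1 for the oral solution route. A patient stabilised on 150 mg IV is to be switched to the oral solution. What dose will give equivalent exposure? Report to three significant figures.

D_oral = 1500 mg

For equal systemic exposure: F × D_ev = D_iv
D_ev = D_iv / F = 150 / 0.1 = 1500 mg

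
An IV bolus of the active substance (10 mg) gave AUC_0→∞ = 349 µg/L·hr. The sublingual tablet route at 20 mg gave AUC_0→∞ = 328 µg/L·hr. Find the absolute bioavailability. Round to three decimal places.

F = 0.470

F = (AUC_ev / D_ev) / (AUC_iv / D_iv)
  = (328/20) / (349/10)
  = 16.4 / 34.9 = 0.4699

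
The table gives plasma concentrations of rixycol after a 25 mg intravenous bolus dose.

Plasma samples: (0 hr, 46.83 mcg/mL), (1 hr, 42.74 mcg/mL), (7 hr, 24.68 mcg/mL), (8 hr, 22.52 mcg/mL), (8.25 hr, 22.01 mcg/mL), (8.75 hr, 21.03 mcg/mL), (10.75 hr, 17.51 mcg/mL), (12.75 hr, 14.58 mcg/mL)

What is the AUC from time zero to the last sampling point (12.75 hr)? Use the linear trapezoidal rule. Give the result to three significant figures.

AUC = 358 mcg/mL·hr

Trapezoidal AUC_0→12.75:
  [0→1]: (46.83+42.74)/2 × 1 = 44.785
  [1→7]: (42.74+24.68)/2 × 6 = 202.26
  [7→8]: (24.68+22.52)/2 × 1 = 23.6
  [8→8.25]: (22.52+22.01)/2 × 0.25 = 5.56625
  [8.25→8.75]: (22.01+21.03)/2 × 0.5 = 10.76
  [8.75→10.75]: (21.03+17.51)/2 × 2 = 38.54
  [10.75→12.75]: (17.51+14.58)/2 × 2 = 32.09
  Sum = 357.60125 mcg/mL·hr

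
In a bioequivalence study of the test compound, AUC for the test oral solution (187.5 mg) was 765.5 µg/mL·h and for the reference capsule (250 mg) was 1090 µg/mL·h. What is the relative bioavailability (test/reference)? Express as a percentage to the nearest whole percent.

F_rel = 94%

F_rel = (AUC_test/D_test) / (AUC_ref/D_ref)
      = (765.5/187.5) / (1090/250)
      = 4.08267 / 4.36 = 0.9364 = 93.64%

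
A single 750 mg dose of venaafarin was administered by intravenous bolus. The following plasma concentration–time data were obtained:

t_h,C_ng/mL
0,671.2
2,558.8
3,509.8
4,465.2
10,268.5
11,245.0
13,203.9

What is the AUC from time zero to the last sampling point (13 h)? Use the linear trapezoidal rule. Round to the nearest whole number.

Trapezoidal AUC_0→13:
  [0→2]: (671.2+558.8)/2 × 2 = 1230.0
  [2→3]: (558.8+509.8)/2 × 1 = 534.3
  [3→4]: (509.8+465.2)/2 × 1 = 487.5
  [4→10]: (465.2+268.5)/2 × 6 = 2201.1
  [10→11]: (268.5+245.0)/2 × 1 = 256.75
  [11→13]: (245.0+203.9)/2 × 2 = 448.9
  Sum = 5158.55 ng/mL·h

AUC = 5159 ng/mL·h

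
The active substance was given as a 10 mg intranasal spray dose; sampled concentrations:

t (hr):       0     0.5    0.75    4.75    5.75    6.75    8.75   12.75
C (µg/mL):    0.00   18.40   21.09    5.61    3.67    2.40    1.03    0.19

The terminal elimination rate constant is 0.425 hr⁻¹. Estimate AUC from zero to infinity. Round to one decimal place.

Trapezoidal AUC_0→12.75:
  [0→0.5]: (0.00+18.40)/2 × 0.5 = 4.6
  [0.5→0.75]: (18.40+21.09)/2 × 0.25 = 4.93625
  [0.75→4.75]: (21.09+5.61)/2 × 4 = 53.4
  [4.75→5.75]: (5.61+3.67)/2 × 1 = 4.64
  [5.75→6.75]: (3.67+2.40)/2 × 1 = 3.035
  [6.75→8.75]: (2.40+1.03)/2 × 2 = 3.43
  [8.75→12.75]: (1.03+0.19)/2 × 4 = 2.44
  Sum = 76.48125 µg/mL·hr
Extrapolated tail: C_last / k_e = 0.19 / 0.425 = 0.447
AUC_0→∞ = 76.48125 + 0.447 = 76.92825 µg/mL·hr

AUC = 76.9 µg/mL·hr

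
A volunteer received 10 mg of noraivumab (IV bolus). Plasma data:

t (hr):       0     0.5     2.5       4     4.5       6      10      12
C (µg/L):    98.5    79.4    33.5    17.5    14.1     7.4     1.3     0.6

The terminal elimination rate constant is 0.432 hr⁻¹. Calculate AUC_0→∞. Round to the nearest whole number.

Trapezoidal AUC_0→12:
  [0→0.5]: (98.5+79.4)/2 × 0.5 = 44.475
  [0.5→2.5]: (79.4+33.5)/2 × 2 = 112.9
  [2.5→4]: (33.5+17.5)/2 × 1.5 = 38.25
  [4→4.5]: (17.5+14.1)/2 × 0.5 = 7.9
  [4.5→6]: (14.1+7.4)/2 × 1.5 = 16.125
  [6→10]: (7.4+1.3)/2 × 4 = 17.4
  [10→12]: (1.3+0.6)/2 × 2 = 1.9
  Sum = 238.95 µg/L·hr
Extrapolated tail: C_last / k_e = 0.6 / 0.432 = 1.389
AUC_0→∞ = 238.95 + 1.389 = 240.339 µg/L·hr

AUC = 240 µg/L·hr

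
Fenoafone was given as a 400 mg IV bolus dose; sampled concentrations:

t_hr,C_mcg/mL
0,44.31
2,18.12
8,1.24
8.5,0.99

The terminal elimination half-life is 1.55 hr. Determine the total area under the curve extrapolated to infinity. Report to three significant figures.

AUC = 123 mcg/mL·hr

Trapezoidal AUC_0→8.5:
  [0→2]: (44.31+18.12)/2 × 2 = 62.43
  [2→8]: (18.12+1.24)/2 × 6 = 58.08
  [8→8.5]: (1.24+0.99)/2 × 0.5 = 0.5575
  Sum = 121.0675 mcg/mL·hr
k_e = ln2 / t½ = 0.693147 / 1.55 = 0.4472 hr^-1
Extrapolated tail: C_last / k_e = 0.99 / 0.4472 = 2.214
AUC_0→∞ = 121.0675 + 2.214 = 123.2815 mcg/mL·hr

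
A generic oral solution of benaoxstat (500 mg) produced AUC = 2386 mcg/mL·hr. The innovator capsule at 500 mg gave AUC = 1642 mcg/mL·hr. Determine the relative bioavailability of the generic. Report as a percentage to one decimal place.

F_rel = 145.3%

F_rel = (AUC_test/D_test) / (AUC_ref/D_ref)
      = (2386/500) / (1642/500)
      = 4.772 / 3.284 = 1.4531 = 145.31%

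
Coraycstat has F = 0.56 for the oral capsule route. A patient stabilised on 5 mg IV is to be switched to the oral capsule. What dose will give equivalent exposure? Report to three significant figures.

For equal systemic exposure: F × D_ev = D_iv
D_ev = D_iv / F = 5 / 0.56 = 8.92857 mg

D_oral = 8.93 mg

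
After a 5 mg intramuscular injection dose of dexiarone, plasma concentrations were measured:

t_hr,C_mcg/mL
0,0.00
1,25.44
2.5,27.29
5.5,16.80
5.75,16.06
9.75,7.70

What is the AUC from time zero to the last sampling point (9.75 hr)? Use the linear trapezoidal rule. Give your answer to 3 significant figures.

Trapezoidal AUC_0→9.75:
  [0→1]: (0.00+25.44)/2 × 1 = 12.72
  [1→2.5]: (25.44+27.29)/2 × 1.5 = 39.5475
  [2.5→5.5]: (27.29+16.80)/2 × 3 = 66.135
  [5.5→5.75]: (16.80+16.06)/2 × 0.25 = 4.1075
  [5.75→9.75]: (16.06+7.70)/2 × 4 = 47.52
  Sum = 170.03 mcg/mL·hr

AUC = 170 mcg/mL·hr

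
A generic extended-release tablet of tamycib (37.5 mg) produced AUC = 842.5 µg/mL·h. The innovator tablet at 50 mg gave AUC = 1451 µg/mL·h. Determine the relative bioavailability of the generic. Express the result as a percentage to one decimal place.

F_rel = 77.4%

F_rel = (AUC_test/D_test) / (AUC_ref/D_ref)
      = (842.5/37.5) / (1451/50)
      = 22.4667 / 29.02 = 0.7742 = 77.42%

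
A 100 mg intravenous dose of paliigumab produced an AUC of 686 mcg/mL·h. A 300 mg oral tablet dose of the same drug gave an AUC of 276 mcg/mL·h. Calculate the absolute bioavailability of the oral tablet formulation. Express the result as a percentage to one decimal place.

F = 13.4%

F = (AUC_ev / D_ev) / (AUC_iv / D_iv)
  = (276/300) / (686/100)
  = 0.92 / 6.86 = 0.1341
  = 13.41%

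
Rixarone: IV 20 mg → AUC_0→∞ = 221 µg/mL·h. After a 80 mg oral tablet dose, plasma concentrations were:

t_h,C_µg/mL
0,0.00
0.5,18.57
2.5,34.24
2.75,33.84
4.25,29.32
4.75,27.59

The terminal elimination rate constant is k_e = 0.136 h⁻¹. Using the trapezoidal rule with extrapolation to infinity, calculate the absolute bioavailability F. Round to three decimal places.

Trapezoidal AUC_0→4.75 (oral tablet):
  [0→0.5]: (0.00+18.57)/2 × 0.5 = 4.6425
  [0.5→2.5]: (18.57+34.24)/2 × 2 = 52.81
  [2.5→2.75]: (34.24+33.84)/2 × 0.25 = 8.51
  [2.75→4.25]: (33.84+29.32)/2 × 1.5 = 47.37
  [4.25→4.75]: (29.32+27.59)/2 × 0.5 = 14.2275
  Sum = 127.56 µg/mL·h
Tail: C_last/k_e = 27.59/0.136 = 202.868
AUC_0→∞ (oral tablet) = 127.56 + 202.868 = 330.428 µg/mL·h
F = (AUC_ev/D_ev)/(AUC_iv/D_iv) = (330.428/80)/(221/20) = 4.13035/11.05 = 0.3738

F = 0.374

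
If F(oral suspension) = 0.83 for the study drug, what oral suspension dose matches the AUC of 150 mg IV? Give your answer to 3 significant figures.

D_oral = 181 mg

For equal systemic exposure: F × D_ev = D_iv
D_ev = D_iv / F = 150 / 0.83 = 180.723 mg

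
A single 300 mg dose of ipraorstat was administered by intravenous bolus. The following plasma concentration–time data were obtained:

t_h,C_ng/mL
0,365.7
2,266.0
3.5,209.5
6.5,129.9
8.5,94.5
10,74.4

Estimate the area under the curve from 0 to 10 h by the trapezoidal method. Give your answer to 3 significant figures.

AUC = 1850 ng/mL·h

Trapezoidal AUC_0→10:
  [0→2]: (365.7+266.0)/2 × 2 = 631.7
  [2→3.5]: (266.0+209.5)/2 × 1.5 = 356.625
  [3.5→6.5]: (209.5+129.9)/2 × 3 = 509.1
  [6.5→8.5]: (129.9+94.5)/2 × 2 = 224.4
  [8.5→10]: (94.5+74.4)/2 × 1.5 = 126.675
  Sum = 1848.5 ng/mL·h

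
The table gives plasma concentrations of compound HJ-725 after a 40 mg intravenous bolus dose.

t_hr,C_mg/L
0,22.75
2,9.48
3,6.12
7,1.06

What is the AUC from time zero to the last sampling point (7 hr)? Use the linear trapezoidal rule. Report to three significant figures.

Trapezoidal AUC_0→7:
  [0→2]: (22.75+9.48)/2 × 2 = 32.23
  [2→3]: (9.48+6.12)/2 × 1 = 7.8
  [3→7]: (6.12+1.06)/2 × 4 = 14.36
  Sum = 54.39 mg/L·hr

AUC = 54.4 mg/L·hr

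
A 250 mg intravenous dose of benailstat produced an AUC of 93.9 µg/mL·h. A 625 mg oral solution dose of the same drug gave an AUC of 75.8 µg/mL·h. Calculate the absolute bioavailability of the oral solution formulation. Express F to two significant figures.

F = 0.32

F = (AUC_ev / D_ev) / (AUC_iv / D_iv)
  = (75.8/625) / (93.9/250)
  = 0.12128 / 0.3756 = 0.3229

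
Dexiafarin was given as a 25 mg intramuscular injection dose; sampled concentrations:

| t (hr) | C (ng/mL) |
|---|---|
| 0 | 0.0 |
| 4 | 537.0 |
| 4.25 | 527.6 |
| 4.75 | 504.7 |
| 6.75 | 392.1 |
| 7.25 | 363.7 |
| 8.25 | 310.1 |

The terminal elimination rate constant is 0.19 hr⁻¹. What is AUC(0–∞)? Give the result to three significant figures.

Trapezoidal AUC_0→8.25:
  [0→4]: (0.0+537.0)/2 × 4 = 1074.0
  [4→4.25]: (537.0+527.6)/2 × 0.25 = 133.075
  [4.25→4.75]: (527.6+504.7)/2 × 0.5 = 258.075
  [4.75→6.75]: (504.7+392.1)/2 × 2 = 896.8
  [6.75→7.25]: (392.1+363.7)/2 × 0.5 = 188.95
  [7.25→8.25]: (363.7+310.1)/2 × 1 = 336.9
  Sum = 2887.8 ng/mL·hr
Extrapolated tail: C_last / k_e = 310.1 / 0.19 = 1632.105
AUC_0→∞ = 2887.8 + 1632.105 = 4519.905 ng/mL·hr

AUC = 4520 ng/mL·hr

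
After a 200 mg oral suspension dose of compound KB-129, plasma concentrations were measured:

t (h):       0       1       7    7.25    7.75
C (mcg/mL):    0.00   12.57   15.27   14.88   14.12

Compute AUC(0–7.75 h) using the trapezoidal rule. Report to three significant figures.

AUC = 101 mcg/mL·h

Trapezoidal AUC_0→7.75:
  [0→1]: (0.00+12.57)/2 × 1 = 6.285
  [1→7]: (12.57+15.27)/2 × 6 = 83.52
  [7→7.25]: (15.27+14.88)/2 × 0.25 = 3.76875
  [7.25→7.75]: (14.88+14.12)/2 × 0.5 = 7.25
  Sum = 100.82375 mcg/mL·h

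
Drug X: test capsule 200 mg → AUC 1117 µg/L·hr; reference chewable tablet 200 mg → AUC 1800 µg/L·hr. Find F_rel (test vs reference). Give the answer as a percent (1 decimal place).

F_rel = 62.1%

F_rel = (AUC_test/D_test) / (AUC_ref/D_ref)
      = (1117/200) / (1800/200)
      = 5.585 / 9 = 0.6206 = 62.06%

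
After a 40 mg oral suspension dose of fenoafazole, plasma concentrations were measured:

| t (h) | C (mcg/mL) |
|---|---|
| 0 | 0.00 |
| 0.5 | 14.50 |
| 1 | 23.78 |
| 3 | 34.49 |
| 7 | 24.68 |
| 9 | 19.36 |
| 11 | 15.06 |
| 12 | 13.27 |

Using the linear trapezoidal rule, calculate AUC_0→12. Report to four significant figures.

AUC = 282.4 mcg/mL·h

Trapezoidal AUC_0→12:
  [0→0.5]: (0.00+14.50)/2 × 0.5 = 3.625
  [0.5→1]: (14.50+23.78)/2 × 0.5 = 9.57
  [1→3]: (23.78+34.49)/2 × 2 = 58.27
  [3→7]: (34.49+24.68)/2 × 4 = 118.34
  [7→9]: (24.68+19.36)/2 × 2 = 44.04
  [9→11]: (19.36+15.06)/2 × 2 = 34.42
  [11→12]: (15.06+13.27)/2 × 1 = 14.165
  Sum = 282.43 mcg/mL·h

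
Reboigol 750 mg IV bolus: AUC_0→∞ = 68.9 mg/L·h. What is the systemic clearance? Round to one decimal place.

CL = Dose_iv / AUC_0→∞
   = 750 / 68.9 = 10.8853 L/h

CL = 10.9 L/h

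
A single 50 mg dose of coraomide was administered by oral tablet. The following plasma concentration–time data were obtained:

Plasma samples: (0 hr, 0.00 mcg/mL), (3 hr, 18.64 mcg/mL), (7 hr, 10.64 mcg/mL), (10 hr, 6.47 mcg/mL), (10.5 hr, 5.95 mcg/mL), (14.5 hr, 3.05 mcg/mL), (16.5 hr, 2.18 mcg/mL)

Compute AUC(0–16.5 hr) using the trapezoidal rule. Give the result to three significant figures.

Trapezoidal AUC_0→16.5:
  [0→3]: (0.00+18.64)/2 × 3 = 27.96
  [3→7]: (18.64+10.64)/2 × 4 = 58.56
  [7→10]: (10.64+6.47)/2 × 3 = 25.665
  [10→10.5]: (6.47+5.95)/2 × 0.5 = 3.105
  [10.5→14.5]: (5.95+3.05)/2 × 4 = 18.0
  [14.5→16.5]: (3.05+2.18)/2 × 2 = 5.23
  Sum = 138.52 mcg/mL·hr

AUC = 139 mcg/mL·hr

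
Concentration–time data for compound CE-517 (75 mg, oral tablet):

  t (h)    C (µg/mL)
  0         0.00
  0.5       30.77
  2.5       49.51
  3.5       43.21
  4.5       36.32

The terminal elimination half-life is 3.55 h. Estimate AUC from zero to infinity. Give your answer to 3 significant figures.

Trapezoidal AUC_0→4.5:
  [0→0.5]: (0.00+30.77)/2 × 0.5 = 7.6925
  [0.5→2.5]: (30.77+49.51)/2 × 2 = 80.28
  [2.5→3.5]: (49.51+43.21)/2 × 1 = 46.36
  [3.5→4.5]: (43.21+36.32)/2 × 1 = 39.765
  Sum = 174.0975 µg/mL·h
k_e = ln2 / t½ = 0.693147 / 3.55 = 0.1953 h^-1
Extrapolated tail: C_last / k_e = 36.32 / 0.1953 = 185.970
AUC_0→∞ = 174.0975 + 185.970 = 360.0675 µg/mL·h

AUC = 360 µg/mL·h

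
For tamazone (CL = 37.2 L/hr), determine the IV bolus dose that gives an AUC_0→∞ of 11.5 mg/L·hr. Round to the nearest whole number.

Dose_iv = CL × AUC_0→∞
     = 37.2 × 11.5 = 427.8 mg

Dose = 428 mg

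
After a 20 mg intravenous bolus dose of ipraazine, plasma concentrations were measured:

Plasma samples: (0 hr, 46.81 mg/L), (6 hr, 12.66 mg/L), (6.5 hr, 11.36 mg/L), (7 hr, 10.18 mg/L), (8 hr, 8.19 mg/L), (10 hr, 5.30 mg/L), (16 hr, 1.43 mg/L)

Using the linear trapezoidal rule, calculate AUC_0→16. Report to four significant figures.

AUC = 232.7 mg/L·hr

Trapezoidal AUC_0→16:
  [0→6]: (46.81+12.66)/2 × 6 = 178.41
  [6→6.5]: (12.66+11.36)/2 × 0.5 = 6.005
  [6.5→7]: (11.36+10.18)/2 × 0.5 = 5.385
  [7→8]: (10.18+8.19)/2 × 1 = 9.185
  [8→10]: (8.19+5.30)/2 × 2 = 13.49
  [10→16]: (5.30+1.43)/2 × 6 = 20.19
  Sum = 232.665 mg/L·hr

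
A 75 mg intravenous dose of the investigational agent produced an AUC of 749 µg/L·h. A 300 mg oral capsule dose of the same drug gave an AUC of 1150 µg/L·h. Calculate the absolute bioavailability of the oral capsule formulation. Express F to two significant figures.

F = (AUC_ev / D_ev) / (AUC_iv / D_iv)
  = (1150/300) / (749/75)
  = 3.83333 / 9.98667 = 0.3838

F = 0.38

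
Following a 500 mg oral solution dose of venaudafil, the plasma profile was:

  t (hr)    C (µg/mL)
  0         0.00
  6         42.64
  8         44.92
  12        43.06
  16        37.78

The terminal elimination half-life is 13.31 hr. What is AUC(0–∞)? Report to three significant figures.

AUC = 1280 µg/mL·hr

Trapezoidal AUC_0→16:
  [0→6]: (0.00+42.64)/2 × 6 = 127.92
  [6→8]: (42.64+44.92)/2 × 2 = 87.56
  [8→12]: (44.92+43.06)/2 × 4 = 175.96
  [12→16]: (43.06+37.78)/2 × 4 = 161.68
  Sum = 553.12 µg/mL·hr
k_e = ln2 / t½ = 0.693147 / 13.31 = 0.0521 hr^-1
Extrapolated tail: C_last / k_e = 37.78 / 0.0521 = 725.144
AUC_0→∞ = 553.12 + 725.144 = 1278.264 µg/mL·hr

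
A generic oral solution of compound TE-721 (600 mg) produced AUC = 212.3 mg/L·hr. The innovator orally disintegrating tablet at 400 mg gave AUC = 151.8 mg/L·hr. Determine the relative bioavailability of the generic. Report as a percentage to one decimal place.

F_rel = (AUC_test/D_test) / (AUC_ref/D_ref)
      = (212.3/600) / (151.8/400)
      = 0.353833 / 0.3795 = 0.9324 = 93.24%

F_rel = 93.2%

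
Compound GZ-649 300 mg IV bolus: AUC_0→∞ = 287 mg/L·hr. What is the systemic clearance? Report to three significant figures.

CL = Dose_iv / AUC_0→∞
   = 300 / 287 = 1.0453 L/hr

CL = 1.05 L/hr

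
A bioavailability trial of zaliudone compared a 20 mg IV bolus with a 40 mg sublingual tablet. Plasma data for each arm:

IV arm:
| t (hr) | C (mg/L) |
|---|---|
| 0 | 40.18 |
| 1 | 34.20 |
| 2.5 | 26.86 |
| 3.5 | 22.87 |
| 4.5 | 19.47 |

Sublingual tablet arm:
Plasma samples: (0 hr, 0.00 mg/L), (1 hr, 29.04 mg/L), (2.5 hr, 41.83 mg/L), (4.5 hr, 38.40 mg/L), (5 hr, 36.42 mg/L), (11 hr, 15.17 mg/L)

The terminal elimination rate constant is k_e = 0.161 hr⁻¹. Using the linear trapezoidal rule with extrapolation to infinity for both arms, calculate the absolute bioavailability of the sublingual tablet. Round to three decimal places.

F = 0.831

Trapezoidal AUC_0→4.5 (IV):
  [0→1]: (40.18+34.20)/2 × 1 = 37.19
  [1→2.5]: (34.20+26.86)/2 × 1.5 = 45.795
  [2.5→3.5]: (26.86+22.87)/2 × 1 = 24.865
  [3.5→4.5]: (22.87+19.47)/2 × 1 = 21.17
  Sum = 129.02 mg/L·hr
IV tail: 19.47/0.161 = 120.932; AUC_iv,0→∞ = 129.02 + 120.932 = 249.952 mg/L·hr
Trapezoidal AUC_0→11 (sublingual tablet):
  [0→1]: (0.00+29.04)/2 × 1 = 14.52
  [1→2.5]: (29.04+41.83)/2 × 1.5 = 53.1525
  [2.5→4.5]: (41.83+38.40)/2 × 2 = 80.23
  [4.5→5]: (38.40+36.42)/2 × 0.5 = 18.705
  [5→11]: (36.42+15.17)/2 × 6 = 154.77
  Sum = 321.3775 mg/L·hr
sublingual tablet tail: 15.17/0.161 = 94.224; AUC_ev,0→∞ = 321.3775 + 94.224 = 415.6015 mg/L·hr
F = (AUC_ev/D_ev)/(AUC_iv/D_iv) = (415.6015/40)/(249.952/20) = 10.39/12.4976 = 0.8314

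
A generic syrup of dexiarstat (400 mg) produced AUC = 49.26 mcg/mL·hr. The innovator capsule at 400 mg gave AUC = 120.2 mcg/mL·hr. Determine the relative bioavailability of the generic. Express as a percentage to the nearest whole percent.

F_rel = 41%

F_rel = (AUC_test/D_test) / (AUC_ref/D_ref)
      = (49.26/400) / (120.2/400)
      = 0.12315 / 0.3005 = 0.4098 = 40.98%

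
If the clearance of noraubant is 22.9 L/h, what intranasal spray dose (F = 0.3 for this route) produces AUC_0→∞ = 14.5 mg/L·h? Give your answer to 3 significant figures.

Dose = 1110 mg

Dose = CL × AUC_0→∞ / F
     = 22.9 × 14.5 / 0.3 = 1106.83 mg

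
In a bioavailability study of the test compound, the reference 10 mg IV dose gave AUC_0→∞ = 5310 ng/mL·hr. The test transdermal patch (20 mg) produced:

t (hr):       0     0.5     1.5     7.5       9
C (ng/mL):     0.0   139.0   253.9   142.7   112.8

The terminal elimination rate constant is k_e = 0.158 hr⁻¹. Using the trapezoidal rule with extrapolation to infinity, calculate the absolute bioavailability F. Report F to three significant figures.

Trapezoidal AUC_0→9 (transdermal patch):
  [0→0.5]: (0.0+139.0)/2 × 0.5 = 34.75
  [0.5→1.5]: (139.0+253.9)/2 × 1 = 196.45
  [1.5→7.5]: (253.9+142.7)/2 × 6 = 1189.8
  [7.5→9]: (142.7+112.8)/2 × 1.5 = 191.625
  Sum = 1612.625 ng/mL·hr
Tail: C_last/k_e = 112.8/0.158 = 713.924
AUC_0→∞ (transdermal patch) = 1612.625 + 713.924 = 2326.549 ng/mL·hr
F = (AUC_ev/D_ev)/(AUC_iv/D_iv) = (2326.549/20)/(5310/10) = 116.32745/531 = 0.2191

F = 0.219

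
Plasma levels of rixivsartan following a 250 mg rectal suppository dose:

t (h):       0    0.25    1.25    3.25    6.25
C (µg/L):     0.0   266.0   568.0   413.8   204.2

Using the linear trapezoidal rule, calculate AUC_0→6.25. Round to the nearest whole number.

AUC = 2359 µg/L·h

Trapezoidal AUC_0→6.25:
  [0→0.25]: (0.0+266.0)/2 × 0.25 = 33.25
  [0.25→1.25]: (266.0+568.0)/2 × 1 = 417.0
  [1.25→3.25]: (568.0+413.8)/2 × 2 = 981.8
  [3.25→6.25]: (413.8+204.2)/2 × 3 = 927.0
  Sum = 2359.05 µg/L·h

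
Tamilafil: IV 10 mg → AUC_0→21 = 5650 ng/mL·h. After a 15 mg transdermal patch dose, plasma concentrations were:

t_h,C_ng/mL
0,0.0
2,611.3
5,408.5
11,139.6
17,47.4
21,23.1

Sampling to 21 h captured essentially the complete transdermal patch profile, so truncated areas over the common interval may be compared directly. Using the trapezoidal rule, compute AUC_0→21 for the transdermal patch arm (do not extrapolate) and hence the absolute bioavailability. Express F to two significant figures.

F = 0.53

Trapezoidal AUC_0→21 (transdermal patch):
  [0→2]: (0.0+611.3)/2 × 2 = 611.3
  [2→5]: (611.3+408.5)/2 × 3 = 1529.7
  [5→11]: (408.5+139.6)/2 × 6 = 1644.3
  [11→17]: (139.6+47.4)/2 × 6 = 561.0
  [17→21]: (47.4+23.1)/2 × 4 = 141.0
  Sum = 4487.3 ng/mL·h
F = (AUC_ev/D_ev)/(AUC_iv/D_iv) = (4487.3/15)/(5650/10) = 299.153/565 = 0.5295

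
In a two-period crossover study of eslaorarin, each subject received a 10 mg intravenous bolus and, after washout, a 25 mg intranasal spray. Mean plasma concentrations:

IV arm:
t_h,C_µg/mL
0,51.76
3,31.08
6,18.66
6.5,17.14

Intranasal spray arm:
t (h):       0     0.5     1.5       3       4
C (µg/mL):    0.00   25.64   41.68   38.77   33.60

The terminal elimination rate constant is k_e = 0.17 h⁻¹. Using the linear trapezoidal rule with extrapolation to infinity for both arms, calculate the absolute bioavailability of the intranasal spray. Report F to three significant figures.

F = 0.433

Trapezoidal AUC_0→6.5 (IV):
  [0→3]: (51.76+31.08)/2 × 3 = 124.26
  [3→6]: (31.08+18.66)/2 × 3 = 74.61
  [6→6.5]: (18.66+17.14)/2 × 0.5 = 8.95
  Sum = 207.82 µg/mL·h
IV tail: 17.14/0.17 = 100.824; AUC_iv,0→∞ = 207.82 + 100.824 = 308.644 µg/mL·h
Trapezoidal AUC_0→4 (intranasal spray):
  [0→0.5]: (0.00+25.64)/2 × 0.5 = 6.41
  [0.5→1.5]: (25.64+41.68)/2 × 1 = 33.66
  [1.5→3]: (41.68+38.77)/2 × 1.5 = 60.3375
  [3→4]: (38.77+33.60)/2 × 1 = 36.185
  Sum = 136.5925 µg/mL·h
intranasal spray tail: 33.60/0.17 = 197.647; AUC_ev,0→∞ = 136.5925 + 197.647 = 334.2395 µg/mL·h
F = (AUC_ev/D_ev)/(AUC_iv/D_iv) = (334.2395/25)/(308.644/10) = 13.36958/30.8644 = 0.4332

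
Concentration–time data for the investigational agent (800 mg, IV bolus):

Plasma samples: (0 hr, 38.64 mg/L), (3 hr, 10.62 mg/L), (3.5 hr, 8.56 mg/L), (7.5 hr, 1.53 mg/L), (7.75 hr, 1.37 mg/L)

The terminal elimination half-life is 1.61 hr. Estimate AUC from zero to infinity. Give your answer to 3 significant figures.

AUC = 102 mg/L·hr

Trapezoidal AUC_0→7.75:
  [0→3]: (38.64+10.62)/2 × 3 = 73.89
  [3→3.5]: (10.62+8.56)/2 × 0.5 = 4.795
  [3.5→7.5]: (8.56+1.53)/2 × 4 = 20.18
  [7.5→7.75]: (1.53+1.37)/2 × 0.25 = 0.3625
  Sum = 99.2275 mg/L·hr
k_e = ln2 / t½ = 0.693147 / 1.61 = 0.4305 hr^-1
Extrapolated tail: C_last / k_e = 1.37 / 0.4305 = 3.182
AUC_0→∞ = 99.2275 + 3.182 = 102.4095 mg/L·hr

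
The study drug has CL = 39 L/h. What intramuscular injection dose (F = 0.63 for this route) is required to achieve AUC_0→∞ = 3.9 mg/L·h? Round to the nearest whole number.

Dose = 241 mg

Dose = CL × AUC_0→∞ / F
     = 39 × 3.9 / 0.63 = 241.429 mg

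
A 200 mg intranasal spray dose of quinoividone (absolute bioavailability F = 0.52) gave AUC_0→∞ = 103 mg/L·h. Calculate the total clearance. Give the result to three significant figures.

CL = F × Dose / AUC_0→∞
   = 0.52 × 200 / 103 = 1.00971 L/h

CL = 1.01 L/h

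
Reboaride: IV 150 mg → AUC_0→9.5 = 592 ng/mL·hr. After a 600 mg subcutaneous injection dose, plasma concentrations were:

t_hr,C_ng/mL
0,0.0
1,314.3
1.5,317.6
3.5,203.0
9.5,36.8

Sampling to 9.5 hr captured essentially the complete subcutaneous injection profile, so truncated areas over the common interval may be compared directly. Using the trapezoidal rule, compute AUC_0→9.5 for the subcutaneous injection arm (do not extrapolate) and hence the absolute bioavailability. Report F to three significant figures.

F = 0.657

Trapezoidal AUC_0→9.5 (subcutaneous injection):
  [0→1]: (0.0+314.3)/2 × 1 = 157.15
  [1→1.5]: (314.3+317.6)/2 × 0.5 = 157.975
  [1.5→3.5]: (317.6+203.0)/2 × 2 = 520.6
  [3.5→9.5]: (203.0+36.8)/2 × 6 = 719.4
  Sum = 1555.125 ng/mL·hr
F = (AUC_ev/D_ev)/(AUC_iv/D_iv) = (1555.125/600)/(592/150) = 2.591875/3.94667 = 0.6567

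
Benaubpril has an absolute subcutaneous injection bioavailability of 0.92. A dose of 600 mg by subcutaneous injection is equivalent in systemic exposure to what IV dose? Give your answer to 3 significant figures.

Systemic exposure from an extravascular dose = F × D_ev, so the equivalent IV dose is F × D_ev.
D_iv = F × D_ev = 0.92 × 600 = 552 mg

D_iv = 552 mg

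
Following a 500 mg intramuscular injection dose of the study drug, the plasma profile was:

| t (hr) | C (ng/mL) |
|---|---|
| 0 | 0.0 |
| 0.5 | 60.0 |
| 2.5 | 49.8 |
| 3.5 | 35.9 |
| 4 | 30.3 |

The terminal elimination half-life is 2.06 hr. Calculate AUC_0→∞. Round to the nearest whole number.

AUC = 274 ng/mL·hr

Trapezoidal AUC_0→4:
  [0→0.5]: (0.0+60.0)/2 × 0.5 = 15.0
  [0.5→2.5]: (60.0+49.8)/2 × 2 = 109.8
  [2.5→3.5]: (49.8+35.9)/2 × 1 = 42.85
  [3.5→4]: (35.9+30.3)/2 × 0.5 = 16.55
  Sum = 184.2 ng/mL·hr
k_e = ln2 / t½ = 0.693147 / 2.06 = 0.3365 hr^-1
Extrapolated tail: C_last / k_e = 30.3 / 0.3365 = 90.045
AUC_0→∞ = 184.2 + 90.045 = 274.245 ng/mL·hr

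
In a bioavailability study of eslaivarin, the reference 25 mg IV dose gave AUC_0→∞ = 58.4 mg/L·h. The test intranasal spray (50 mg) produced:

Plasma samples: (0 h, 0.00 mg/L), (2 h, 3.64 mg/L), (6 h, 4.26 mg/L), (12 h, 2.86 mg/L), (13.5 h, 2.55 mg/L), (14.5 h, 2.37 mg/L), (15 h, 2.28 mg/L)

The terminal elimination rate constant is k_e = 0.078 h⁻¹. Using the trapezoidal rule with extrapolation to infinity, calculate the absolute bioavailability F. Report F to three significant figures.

F = 0.665

Trapezoidal AUC_0→15 (intranasal spray):
  [0→2]: (0.00+3.64)/2 × 2 = 3.64
  [2→6]: (3.64+4.26)/2 × 4 = 15.8
  [6→12]: (4.26+2.86)/2 × 6 = 21.36
  [12→13.5]: (2.86+2.55)/2 × 1.5 = 4.0575
  [13.5→14.5]: (2.55+2.37)/2 × 1 = 2.46
  [14.5→15]: (2.37+2.28)/2 × 0.5 = 1.1625
  Sum = 48.48 mg/L·h
Tail: C_last/k_e = 2.28/0.078 = 29.231
AUC_0→∞ (intranasal spray) = 48.48 + 29.231 = 77.711 mg/L·h
F = (AUC_ev/D_ev)/(AUC_iv/D_iv) = (77.711/50)/(58.4/25) = 1.55422/2.336 = 0.6653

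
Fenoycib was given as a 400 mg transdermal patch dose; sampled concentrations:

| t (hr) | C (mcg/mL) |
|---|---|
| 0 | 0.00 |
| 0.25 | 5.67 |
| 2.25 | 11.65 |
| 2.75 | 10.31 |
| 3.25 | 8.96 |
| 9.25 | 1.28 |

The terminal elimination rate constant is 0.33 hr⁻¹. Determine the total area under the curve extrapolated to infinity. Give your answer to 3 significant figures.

Trapezoidal AUC_0→9.25:
  [0→0.25]: (0.00+5.67)/2 × 0.25 = 0.70875
  [0.25→2.25]: (5.67+11.65)/2 × 2 = 17.32
  [2.25→2.75]: (11.65+10.31)/2 × 0.5 = 5.49
  [2.75→3.25]: (10.31+8.96)/2 × 0.5 = 4.8175
  [3.25→9.25]: (8.96+1.28)/2 × 6 = 30.72
  Sum = 59.05625 mcg/mL·hr
Extrapolated tail: C_last / k_e = 1.28 / 0.33 = 3.879
AUC_0→∞ = 59.05625 + 3.879 = 62.93525 mcg/mL·hr

AUC = 62.9 mcg/mL·hr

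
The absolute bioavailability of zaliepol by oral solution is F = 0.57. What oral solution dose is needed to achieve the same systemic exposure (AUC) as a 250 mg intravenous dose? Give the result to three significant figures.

D_oral = 439 mg

For equal systemic exposure: F × D_ev = D_iv
D_ev = D_iv / F = 250 / 0.57 = 438.596 mg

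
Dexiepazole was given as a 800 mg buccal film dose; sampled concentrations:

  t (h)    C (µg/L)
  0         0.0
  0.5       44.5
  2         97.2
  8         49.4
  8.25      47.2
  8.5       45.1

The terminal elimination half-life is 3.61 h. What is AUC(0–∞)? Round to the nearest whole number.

AUC = 816 µg/L·h

Trapezoidal AUC_0→8.5:
  [0→0.5]: (0.0+44.5)/2 × 0.5 = 11.125
  [0.5→2]: (44.5+97.2)/2 × 1.5 = 106.275
  [2→8]: (97.2+49.4)/2 × 6 = 439.8
  [8→8.25]: (49.4+47.2)/2 × 0.25 = 12.075
  [8.25→8.5]: (47.2+45.1)/2 × 0.25 = 11.5375
  Sum = 580.8125 µg/L·h
k_e = ln2 / t½ = 0.693147 / 3.61 = 0.1920 h^-1
Extrapolated tail: C_last / k_e = 45.1 / 0.192 = 234.896
AUC_0→∞ = 580.8125 + 234.896 = 815.7085 µg/L·h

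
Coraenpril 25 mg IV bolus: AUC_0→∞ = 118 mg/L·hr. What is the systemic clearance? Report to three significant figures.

CL = Dose_iv / AUC_0→∞
   = 25 / 118 = 0.211864 L/hr

CL = 0.212 L/hr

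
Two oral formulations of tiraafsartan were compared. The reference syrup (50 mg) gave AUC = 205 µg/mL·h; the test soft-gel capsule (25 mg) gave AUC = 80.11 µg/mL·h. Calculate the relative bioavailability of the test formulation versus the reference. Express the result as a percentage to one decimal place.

F_rel = 78.2%

F_rel = (AUC_test/D_test) / (AUC_ref/D_ref)
      = (80.11/25) / (205/50)
      = 3.2044 / 4.1 = 0.7816 = 78.16%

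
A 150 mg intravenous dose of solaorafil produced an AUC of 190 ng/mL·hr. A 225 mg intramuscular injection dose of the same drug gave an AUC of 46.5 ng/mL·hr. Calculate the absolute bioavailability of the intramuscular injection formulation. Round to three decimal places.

F = (AUC_ev / D_ev) / (AUC_iv / D_iv)
  = (46.5/225) / (190/150)
  = 0.206667 / 1.26667 = 0.1632

F = 0.163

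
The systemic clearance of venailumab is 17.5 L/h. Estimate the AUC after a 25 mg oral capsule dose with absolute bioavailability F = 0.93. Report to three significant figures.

AUC = 1.33 mg/L·h

AUC_0→∞ = F × Dose / CL
        = 0.93 × 25 / 17.5 = 1.32857 mg/L·h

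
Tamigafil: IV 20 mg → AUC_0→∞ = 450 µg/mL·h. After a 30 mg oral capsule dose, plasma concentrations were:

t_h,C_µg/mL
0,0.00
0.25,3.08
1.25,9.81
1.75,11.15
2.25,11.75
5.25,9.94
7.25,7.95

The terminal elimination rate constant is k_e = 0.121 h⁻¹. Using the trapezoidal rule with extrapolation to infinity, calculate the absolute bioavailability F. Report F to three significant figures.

F = 0.198

Trapezoidal AUC_0→7.25 (oral capsule):
  [0→0.25]: (0.00+3.08)/2 × 0.25 = 0.385
  [0.25→1.25]: (3.08+9.81)/2 × 1 = 6.445
  [1.25→1.75]: (9.81+11.15)/2 × 0.5 = 5.24
  [1.75→2.25]: (11.15+11.75)/2 × 0.5 = 5.725
  [2.25→5.25]: (11.75+9.94)/2 × 3 = 32.535
  [5.25→7.25]: (9.94+7.95)/2 × 2 = 17.89
  Sum = 68.22 µg/mL·h
Tail: C_last/k_e = 7.95/0.121 = 65.702
AUC_0→∞ (oral capsule) = 68.22 + 65.702 = 133.922 µg/mL·h
F = (AUC_ev/D_ev)/(AUC_iv/D_iv) = (133.922/30)/(450/20) = 4.46407/22.5 = 0.1984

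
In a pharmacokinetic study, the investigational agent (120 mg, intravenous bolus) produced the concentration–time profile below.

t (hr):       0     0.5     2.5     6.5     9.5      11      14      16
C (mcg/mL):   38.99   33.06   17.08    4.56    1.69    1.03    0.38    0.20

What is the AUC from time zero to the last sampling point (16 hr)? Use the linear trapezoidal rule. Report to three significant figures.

AUC = 126 mcg/mL·hr

Trapezoidal AUC_0→16:
  [0→0.5]: (38.99+33.06)/2 × 0.5 = 18.0125
  [0.5→2.5]: (33.06+17.08)/2 × 2 = 50.14
  [2.5→6.5]: (17.08+4.56)/2 × 4 = 43.28
  [6.5→9.5]: (4.56+1.69)/2 × 3 = 9.375
  [9.5→11]: (1.69+1.03)/2 × 1.5 = 2.04
  [11→14]: (1.03+0.38)/2 × 3 = 2.115
  [14→16]: (0.38+0.20)/2 × 2 = 0.58
  Sum = 125.5425 mcg/mL·hr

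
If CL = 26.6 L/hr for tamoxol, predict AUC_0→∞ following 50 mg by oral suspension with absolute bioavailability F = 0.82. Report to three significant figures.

AUC_0→∞ = F × Dose / CL
        = 0.82 × 50 / 26.6 = 1.54135 mg/L·hr

AUC = 1.54 mg/L·hr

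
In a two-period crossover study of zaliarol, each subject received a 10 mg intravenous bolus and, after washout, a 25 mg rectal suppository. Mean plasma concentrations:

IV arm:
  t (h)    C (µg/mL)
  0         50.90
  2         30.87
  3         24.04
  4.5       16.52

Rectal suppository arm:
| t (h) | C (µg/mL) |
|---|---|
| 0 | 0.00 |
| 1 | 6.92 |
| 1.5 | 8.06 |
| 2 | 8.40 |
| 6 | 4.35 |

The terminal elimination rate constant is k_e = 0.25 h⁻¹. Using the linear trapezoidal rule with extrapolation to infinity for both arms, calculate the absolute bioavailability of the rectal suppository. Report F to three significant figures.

F = 0.105

Trapezoidal AUC_0→4.5 (IV):
  [0→2]: (50.90+30.87)/2 × 2 = 81.77
  [2→3]: (30.87+24.04)/2 × 1 = 27.455
  [3→4.5]: (24.04+16.52)/2 × 1.5 = 30.42
  Sum = 139.645 µg/mL·h
IV tail: 16.52/0.25 = 66.080; AUC_iv,0→∞ = 139.645 + 66.080 = 205.725 µg/mL·h
Trapezoidal AUC_0→6 (rectal suppository):
  [0→1]: (0.00+6.92)/2 × 1 = 3.46
  [1→1.5]: (6.92+8.06)/2 × 0.5 = 3.745
  [1.5→2]: (8.06+8.40)/2 × 0.5 = 4.115
  [2→6]: (8.40+4.35)/2 × 4 = 25.5
  Sum = 36.82 µg/mL·h
rectal suppository tail: 4.35/0.25 = 17.400; AUC_ev,0→∞ = 36.82 + 17.400 = 54.22 µg/mL·h
F = (AUC_ev/D_ev)/(AUC_iv/D_iv) = (54.22/25)/(205.725/10) = 2.1688/20.5725 = 0.1054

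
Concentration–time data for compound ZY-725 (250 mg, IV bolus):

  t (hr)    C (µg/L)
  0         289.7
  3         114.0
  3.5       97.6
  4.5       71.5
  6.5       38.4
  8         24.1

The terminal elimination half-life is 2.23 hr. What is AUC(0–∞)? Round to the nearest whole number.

AUC = 977 µg/L·hr

Trapezoidal AUC_0→8:
  [0→3]: (289.7+114.0)/2 × 3 = 605.55
  [3→3.5]: (114.0+97.6)/2 × 0.5 = 52.9
  [3.5→4.5]: (97.6+71.5)/2 × 1 = 84.55
  [4.5→6.5]: (71.5+38.4)/2 × 2 = 109.9
  [6.5→8]: (38.4+24.1)/2 × 1.5 = 46.875
  Sum = 899.775 µg/L·hr
k_e = ln2 / t½ = 0.693147 / 2.23 = 0.3108 hr^-1
Extrapolated tail: C_last / k_e = 24.1 / 0.3108 = 77.542
AUC_0→∞ = 899.775 + 77.542 = 977.317 µg/L·hr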